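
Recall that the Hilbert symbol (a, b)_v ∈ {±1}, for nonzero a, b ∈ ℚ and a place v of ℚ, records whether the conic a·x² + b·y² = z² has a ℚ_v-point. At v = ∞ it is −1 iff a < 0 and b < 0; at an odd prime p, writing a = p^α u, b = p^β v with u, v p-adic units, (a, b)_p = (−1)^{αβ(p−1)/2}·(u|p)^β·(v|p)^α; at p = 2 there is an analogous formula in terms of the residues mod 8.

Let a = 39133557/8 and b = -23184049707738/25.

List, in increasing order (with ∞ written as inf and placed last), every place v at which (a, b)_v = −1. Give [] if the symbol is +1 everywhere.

(a, b) ≡ (8696346, -2378) mod (ℚ^×)²; places V = {2, 3, 5, 23, 29, 41, 53, ∞}.
(a,b)_29: α=1, u≡26; β=1, v≡13 (mod 29); (26|29)=-1, (13|29)=+1; sign (−1)^0·-1^1·+1^1 = -1.
(a,b)_41: α=1, u≡15; β=1, v≡3 (mod 41); (15|41)=-1, (3|41)=-1; sign (−1)^0·-1^1·-1^1 = +1.
(a,b)_23: α=1, u≡10; β=2, v≡11 (mod 23); (10|23)=-1, (11|23)=-1; sign (−1)^0·-1^2·-1^1 = -1.
(a,b)_∞: sgn(8696346)=+, sgn(-2378)=−, so +1.
(a,b)_3: α=3, u≡2; β=8, v≡1 (mod 3); (2|3)=-1, (1|3)=+1; sign (−1)^0·-1^8·+1^3 = +1.
(a,b)_2: α=-3, β=1; u≡5, v≡3 (mod 8); ε(u)ε(v)=0·1, αω(v)=-3·1, βω(u)=1·1; sum ≡ 0  ⇒  +1.
(a,b)_53: α=1, u≡43; β=2, v≡37 (mod 53); (43|53)=+1, (37|53)=+1; sign (−1)^0·+1^2·+1^1 = +1.
(a,b)_5: α=0, u≡4; β=-2, v≡2 (mod 5); (4|5)=+1, (2|5)=-1; sign (−1)^0·+1^-2·-1^0 = +1.
|Ram(8696346, -2378)| = 2, even; anisotropic at {23, 29}.

[23, 29]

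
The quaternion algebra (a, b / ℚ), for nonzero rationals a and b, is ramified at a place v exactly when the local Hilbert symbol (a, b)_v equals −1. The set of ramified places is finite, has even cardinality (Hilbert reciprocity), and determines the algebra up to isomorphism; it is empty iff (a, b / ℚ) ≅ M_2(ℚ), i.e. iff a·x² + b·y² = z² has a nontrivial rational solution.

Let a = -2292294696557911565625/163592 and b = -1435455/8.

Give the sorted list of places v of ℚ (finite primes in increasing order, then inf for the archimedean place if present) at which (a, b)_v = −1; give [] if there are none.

Mod squares: a ≡ -210, b ≡ -6510. Check v ∈ {∞, 2, 3, 5, 7, 11, 13, 31}.
v=3: a=3^9·(≡2), b=3^3·(≡2) mod 3; (2|3)=-1, (2|3)=-1; (−1)^{9·3·1}·(-1)^3·(-1)^9 = -1.
v=∞: -210 < 0 and -6510 < 0  ⇒  (a,b)_∞ = -1.
v=2: v_2(a)=-3, v_2(b)=-3; units ≡ 7, 1 (mod 8); ε·ε+αω+βω = 1·0+-3·0+-3·0 ≡ 0  ⇒  (a,b)_2 = +1.
v=31: a=31^4·(≡18), b=31^1·(≡5) mod 31; (18|31)=+1, (5|31)=+1; (−1)^{4·1·15}·(+1)^1·(+1)^4 = +1.
v=13: a=13^-2·(≡2), b=13^0·(≡12) mod 13; (2|13)=-1, (12|13)=+1; (−1)^{-2·0·6}·(-1)^0·(+1)^-2 = +1.
v=7: a=7^9·(≡6), b=7^3·(≡1) mod 7; (6|7)=-1, (1|7)=+1; (−1)^{9·3·3}·(-1)^3·(+1)^9 = +1.
v=11: a=11^-2·(≡6), b=11^0·(≡7) mod 11; (6|11)=-1, (7|11)=-1; (−1)^{-2·0·5}·(-1)^0·(-1)^-2 = +1.
v=5: a=5^5·(≡2), b=5^1·(≡3) mod 5; (2|5)=-1, (3|5)=-1; (−1)^{5·1·2}·(-1)^1·(-1)^5 = +1.
Ram(-210, -6510) = {3, ∞}; no ℚ_3-point on the conic.

[3, inf]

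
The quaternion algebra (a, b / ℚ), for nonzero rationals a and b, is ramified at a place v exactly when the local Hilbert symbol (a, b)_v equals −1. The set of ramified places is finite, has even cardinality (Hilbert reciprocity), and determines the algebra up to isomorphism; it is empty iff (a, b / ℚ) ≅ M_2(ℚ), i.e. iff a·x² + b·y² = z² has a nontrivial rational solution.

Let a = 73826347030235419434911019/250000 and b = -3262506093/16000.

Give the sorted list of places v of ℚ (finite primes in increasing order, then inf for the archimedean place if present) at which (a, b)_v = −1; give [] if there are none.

[]

Mod squares: a ≡ 3059, b ≡ -2530. Check v ∈ {∞, 2, 3, 5, 7, 11, 19, 23, 29}.
v=∞: 3059 > 0 and -2530 < 0  ⇒  (a,b)_∞ = +1.
v=5: a=5^-6·(≡4), b=5^-3·(≡4) mod 5; (4|5)=+1, (4|5)=+1; (−1)^{-6·-3·2}·(+1)^-3·(+1)^-6 = +1.
v=19: a=19^7·(≡16), b=19^2·(≡16) mod 19; (16|19)=+1, (16|19)=+1; (−1)^{7·2·9}·(+1)^2·(+1)^7 = +1.
v=11: a=11^2·(≡3), b=11^1·(≡5) mod 11; (3|11)=+1, (5|11)=+1; (−1)^{2·1·5}·(+1)^1·(+1)^2 = +1.
v=2: v_2(a)=-4, v_2(b)=-7; units ≡ 3, 7 (mod 8); ε·ε+αω+βω = 1·1+-4·0+-7·1 ≡ 0  ⇒  (a,b)_2 = +1.
v=23: a=23^3·(≡18), b=23^1·(≡21) mod 23; (18|23)=+1, (21|23)=-1; (−1)^{3·1·11}·(+1)^1·(-1)^3 = +1.
v=29: a=29^2·(≡2), b=29^0·(≡4) mod 29; (2|29)=-1, (4|29)=+1; (−1)^{2·0·14}·(-1)^0·(+1)^2 = +1.
v=7: a=7^7·(≡6), b=7^2·(≡2) mod 7; (6|7)=-1, (2|7)=+1; (−1)^{7·2·3}·(-1)^2·(+1)^7 = +1.
v=3: a=3^4·(≡2), b=3^6·(≡2) mod 3; (2|3)=-1, (2|3)=-1; (−1)^{4·6·1}·(-1)^6·(-1)^4 = +1.
Every local symbol is +1, so the conic 3059·x² + -2530·y² = z² has ℚ_v-points for all v and hence a ℚ-point; (a, b / ℚ) ≅ M_2(ℚ).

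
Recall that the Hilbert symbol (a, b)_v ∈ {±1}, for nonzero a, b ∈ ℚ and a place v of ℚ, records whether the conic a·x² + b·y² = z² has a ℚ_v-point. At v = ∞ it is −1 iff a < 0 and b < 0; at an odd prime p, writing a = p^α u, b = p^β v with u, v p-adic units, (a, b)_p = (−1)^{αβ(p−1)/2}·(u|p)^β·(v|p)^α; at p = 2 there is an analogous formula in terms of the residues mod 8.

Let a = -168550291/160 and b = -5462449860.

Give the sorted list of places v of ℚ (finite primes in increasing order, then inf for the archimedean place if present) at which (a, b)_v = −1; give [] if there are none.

(a, b) ≡ (-34510, -1365612465) mod (ℚ^×)²; places V = {2, 3, 5, 7, 13, 17, 23, 29, 31, 37, ∞}.
(a,b)_23: α=0, u≡12; β=1, v≡19 (mod 23); (12|23)=+1, (19|23)=-1; sign (−1)^0·+1^1·-1^0 = +1.
(a,b)_13: α=2, u≡2; β=0, v≡3 (mod 13); (2|13)=-1, (3|13)=+1; sign (−1)^0·-1^0·+1^2 = +1.
(a,b)_∞: sgn(-34510)=−, sgn(-1365612465)=−, so -1.
(a,b)_17: α=3, u≡12; β=1, v≡7 (mod 17); (12|17)=-1, (7|17)=-1; sign (−1)^0·-1^1·-1^3 = +1.
(a,b)_2: α=-5, β=2; u≡1, v≡7 (mod 8); ε(u)ε(v)=0·1, αω(v)=-5·0, βω(u)=2·0; sum ≡ 0  ⇒  +1.
(a,b)_5: α=-1, u≡2; β=1, v≡3 (mod 5); (2|5)=-1, (3|5)=-1; sign (−1)^0·-1^1·-1^-1 = +1.
(a,b)_31: α=0, u≡30; β=1, v≡1 (mod 31); (30|31)=-1, (1|31)=+1; sign (−1)^0·-1^1·+1^0 = -1.
(a,b)_3: α=0, u≡2; β=1, v≡2 (mod 3); (2|3)=-1, (2|3)=-1; sign (−1)^0·-1^1·-1^0 = -1.
(a,b)_7: α=1, u≡6; β=1, v≡3 (mod 7); (6|7)=-1, (3|7)=-1; sign (−1)^1·-1^1·-1^1 = -1.
(a,b)_37: α=0, u≡30; β=1, v≡31 (mod 37); (30|37)=+1, (31|37)=-1; sign (−1)^0·+1^1·-1^0 = +1.
(a,b)_29: α=1, u≡28; β=1, v≡25 (mod 29); (28|29)=+1, (25|29)=+1; sign (−1)^0·+1^1·+1^1 = +1.
|Ram(-34510, -1365612465)| = 4, even; anisotropic at {3, 7, 31, ∞}.

[3, 7, 31, inf]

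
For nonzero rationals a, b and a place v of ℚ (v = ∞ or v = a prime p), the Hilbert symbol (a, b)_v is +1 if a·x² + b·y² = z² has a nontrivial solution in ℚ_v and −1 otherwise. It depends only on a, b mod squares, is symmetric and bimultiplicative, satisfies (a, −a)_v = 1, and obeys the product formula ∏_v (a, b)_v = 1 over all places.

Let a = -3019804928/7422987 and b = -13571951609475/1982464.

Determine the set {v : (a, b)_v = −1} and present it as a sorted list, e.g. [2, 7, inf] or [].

[3, inf]

Mod squares: a ≡ -51, b ≡ -51. Check v ∈ {∞, 2, 3, 5, 7, 11, 13, 17}.
v=2: v_2(a)=8, v_2(b)=-14; units ≡ 5, 5 (mod 8); ε·ε+αω+βω = 0·0+8·1+-14·1 ≡ 0  ⇒  (a,b)_2 = +1.
v=∞: -51 < 0 and -51 < 0  ⇒  (a,b)_∞ = -1.
v=3: a=3^-1·(≡1), b=3^3·(≡1) mod 3; (1|3)=+1, (1|3)=+1; (−1)^{-1·3·1}·(+1)^3·(+1)^-1 = -1.
v=5: a=5^0·(≡1), b=5^2·(≡4) mod 5; (1|5)=+1, (4|5)=+1; (−1)^{0·2·2}·(+1)^2·(+1)^0 = +1.
v=17: a=17^3·(≡6), b=17^7·(≡14) mod 17; (6|17)=-1, (14|17)=-1; (−1)^{3·7·8}·(-1)^7·(-1)^3 = +1.
v=13: a=13^-2·(≡9), b=13^0·(≡9) mod 13; (9|13)=+1, (9|13)=+1; (−1)^{-2·0·6}·(+1)^0·(+1)^-2 = +1.
v=7: a=7^4·(≡5), b=7^2·(≡5) mod 7; (5|7)=-1, (5|7)=-1; (−1)^{4·2·3}·(-1)^2·(-1)^4 = +1.
v=11: a=11^-4·(≡3), b=11^-2·(≡1) mod 11; (3|11)=+1, (1|11)=+1; (−1)^{-4·-2·5}·(+1)^-2·(+1)^-4 = +1.
|Ram(-51, -51)| = 2, even; anisotropic at {3, ∞}.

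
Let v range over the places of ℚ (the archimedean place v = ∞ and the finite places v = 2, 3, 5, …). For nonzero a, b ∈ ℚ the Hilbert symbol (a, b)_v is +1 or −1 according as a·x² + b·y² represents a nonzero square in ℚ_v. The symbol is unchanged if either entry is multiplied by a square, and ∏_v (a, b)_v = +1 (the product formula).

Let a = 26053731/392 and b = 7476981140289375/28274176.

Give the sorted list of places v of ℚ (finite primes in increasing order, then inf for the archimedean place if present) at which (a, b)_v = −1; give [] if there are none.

[2, 11, 19, 23]

Mod squares: a ≡ 22, b ≡ 11362. Check v ∈ {∞, 2, 3, 5, 7, 11, 13, 19, 23}.
v=23: a=23^0·(≡21), b=23^-1·(≡22) mod 23; (21|23)=-1, (22|23)=-1; (−1)^{0·-1·11}·(-1)^-1·(-1)^0 = -1.
v=11: a=11^1·(≡8), b=11^2·(≡10) mod 11; (8|11)=-1, (10|11)=-1; (−1)^{1·2·5}·(-1)^2·(-1)^1 = -1.
v=5: a=5^0·(≡3), b=5^4·(≡3) mod 5; (3|5)=-1, (3|5)=-1; (−1)^{0·4·2}·(-1)^4·(-1)^0 = +1.
v=2: v_2(a)=-3, v_2(b)=-9; units ≡ 3, 1 (mod 8); ε·ε+αω+βω = 1·0+-3·0+-9·1 ≡ 1  ⇒  (a,b)_2 = -1.
v=∞: 22 > 0 and 11362 > 0  ⇒  (a,b)_∞ = +1.
v=7: a=7^-2·(≡4), b=7^-4·(≡4) mod 7; (4|7)=+1, (4|7)=+1; (−1)^{-2·-4·3}·(+1)^-4·(+1)^-2 = +1.
v=13: a=13^0·(≡1), b=13^3·(≡10) mod 13; (1|13)=+1, (10|13)=+1; (−1)^{0·3·6}·(+1)^3·(+1)^0 = +1.
v=19: a=19^2·(≡15), b=19^3·(≡17) mod 19; (15|19)=-1, (17|19)=+1; (−1)^{2·3·9}·(-1)^3·(+1)^2 = -1.
v=3: a=3^8·(≡1), b=3^8·(≡1) mod 3; (1|3)=+1, (1|3)=+1; (−1)^{8·8·1}·(+1)^8·(+1)^8 = +1.
|Ram(22, 11362)| = 4, even; anisotropic at {2, 11, 19, 23}.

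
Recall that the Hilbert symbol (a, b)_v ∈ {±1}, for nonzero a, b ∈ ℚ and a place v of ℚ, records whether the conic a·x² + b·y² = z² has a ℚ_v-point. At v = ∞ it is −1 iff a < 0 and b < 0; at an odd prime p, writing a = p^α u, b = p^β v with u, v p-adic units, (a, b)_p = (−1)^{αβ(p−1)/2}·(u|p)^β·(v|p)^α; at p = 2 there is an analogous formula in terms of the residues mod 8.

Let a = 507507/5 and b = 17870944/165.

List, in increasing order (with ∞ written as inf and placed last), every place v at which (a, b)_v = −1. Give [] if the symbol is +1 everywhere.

[2, 3, 11, 13]

(a, b) ≡ (15015, 510510) mod (ℚ^×)²; places V = {2, 3, 5, 7, 11, 13, 17, 19, ∞}.
(a,b)_2: α=0, β=5; u≡7, v≡7 (mod 8); ε(u)ε(v)=1·1, αω(v)=0·0, βω(u)=5·0; sum ≡ 1  ⇒  -1.
(a,b)_19: α=0, u≡11; β=2, v≡8 (mod 19); (11|19)=+1, (8|19)=-1; sign (−1)^0·+1^2·-1^0 = +1.
(a,b)_13: α=3, u≡2; β=1, v≡9 (mod 13); (2|13)=-1, (9|13)=+1; sign (−1)^0·-1^1·+1^3 = -1.
(a,b)_17: α=0, u≡8; β=1, v≡13 (mod 17); (8|17)=+1, (13|17)=+1; sign (−1)^0·+1^1·+1^0 = +1.
(a,b)_7: α=1, u≡6; β=1, v≡2 (mod 7); (6|7)=-1, (2|7)=+1; sign (−1)^1·-1^1·+1^1 = +1.
(a,b)_3: α=1, u≡1; β=-1, v≡1 (mod 3); (1|3)=+1, (1|3)=+1; sign (−1)^1·+1^-1·+1^1 = -1.
(a,b)_5: α=-1, u≡2; β=-1, v≡3 (mod 5); (2|5)=-1, (3|5)=-1; sign (−1)^0·-1^-1·-1^-1 = +1.
(a,b)_∞: sgn(15015)=+, sgn(510510)=+, so +1.
(a,b)_11: α=1, u≡5; β=-1, v≡9 (mod 11); (5|11)=+1, (9|11)=+1; sign (−1)^1·+1^-1·+1^1 = -1.
Ram(15015, 510510) = {2, 3, 11, 13}; no ℚ_2-point on the conic.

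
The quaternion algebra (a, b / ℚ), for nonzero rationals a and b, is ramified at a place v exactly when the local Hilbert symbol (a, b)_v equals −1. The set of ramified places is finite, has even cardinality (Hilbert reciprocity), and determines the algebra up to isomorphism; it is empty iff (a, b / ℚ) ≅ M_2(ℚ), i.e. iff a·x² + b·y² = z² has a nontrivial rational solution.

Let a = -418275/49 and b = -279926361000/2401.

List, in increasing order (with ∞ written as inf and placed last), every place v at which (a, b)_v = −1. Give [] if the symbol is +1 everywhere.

Mod squares: a ≡ -11, b ≡ -10. Check v ∈ {∞, 2, 3, 5, 7, 11, 13}.
v=7: a=7^-2·(≡3), b=7^-4·(≡1) mod 7; (3|7)=-1, (1|7)=+1; (−1)^{-2·-4·3}·(-1)^-4·(+1)^-2 = +1.
v=2: v_2(a)=0, v_2(b)=3; units ≡ 5, 3 (mod 8); ε·ε+αω+βω = 0·1+0·1+3·1 ≡ 1  ⇒  (a,b)_2 = -1.
v=∞: -11 < 0 and -10 < 0  ⇒  (a,b)_∞ = -1.
v=13: a=13^2·(≡6), b=13^4·(≡10) mod 13; (6|13)=-1, (10|13)=+1; (−1)^{2·4·6}·(-1)^4·(+1)^2 = +1.
v=3: a=3^2·(≡1), b=3^4·(≡2) mod 3; (1|3)=+1, (2|3)=-1; (−1)^{2·4·1}·(+1)^4·(-1)^2 = +1.
v=5: a=5^2·(≡1), b=5^3·(≡2) mod 5; (1|5)=+1, (2|5)=-1; (−1)^{2·3·2}·(+1)^3·(-1)^2 = +1.
v=11: a=11^1·(≡7), b=11^2·(≡3) mod 11; (7|11)=-1, (3|11)=+1; (−1)^{1·2·5}·(-1)^2·(+1)^1 = +1.
Ram(-11, -10) = {2, ∞}; no ℚ_2-point on the conic.

[2, inf]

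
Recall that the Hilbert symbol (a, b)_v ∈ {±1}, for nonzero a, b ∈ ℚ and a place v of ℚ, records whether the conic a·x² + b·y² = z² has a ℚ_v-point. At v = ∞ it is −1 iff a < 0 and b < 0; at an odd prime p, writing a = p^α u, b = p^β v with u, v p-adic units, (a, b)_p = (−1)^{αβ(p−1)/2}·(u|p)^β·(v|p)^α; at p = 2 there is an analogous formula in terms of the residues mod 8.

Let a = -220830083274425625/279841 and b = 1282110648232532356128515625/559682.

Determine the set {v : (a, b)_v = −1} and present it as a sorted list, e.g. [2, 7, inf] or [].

(a, b) ≡ (-561, 9282) mod (ℚ^×)²; places V = {2, 3, 5, 7, 11, 13, 17, 19, 23, ∞}.
(a,b)_7: α=2, u≡6; β=3, v≡6 (mod 7); (6|7)=-1, (6|7)=-1; sign (−1)^0·-1^3·-1^2 = -1.
(a,b)_13: α=2, u≡8; β=3, v≡4 (mod 13); (8|13)=-1, (4|13)=+1; sign (−1)^0·-1^3·+1^2 = -1.
(a,b)_∞: sgn(-561)=−, sgn(9282)=+, so +1.
(a,b)_11: α=1, u≡9; β=2, v≡5 (mod 11); (9|11)=+1, (5|11)=+1; sign (−1)^0·+1^2·+1^1 = +1.
(a,b)_17: α=3, u≡16; β=7, v≡8 (mod 17); (16|17)=+1, (8|17)=+1; sign (−1)^0·+1^7·+1^3 = +1.
(a,b)_19: α=2, u≡16; β=2, v≡13 (mod 19); (16|19)=+1, (13|19)=-1; sign (−1)^0·+1^2·-1^2 = +1.
(a,b)_5: α=4, u≡4; β=8, v≡2 (mod 5); (4|5)=+1, (2|5)=-1; sign (−1)^0·+1^8·-1^4 = +1.
(a,b)_23: α=-4, u≡22; β=-4, v≡6 (mod 23); (22|23)=-1, (6|23)=+1; sign (−1)^0·-1^-4·+1^-4 = +1.
(a,b)_2: α=0, β=-1; u≡7, v≡1 (mod 8); ε(u)ε(v)=1·0, αω(v)=0·0, βω(u)=-1·0; sum ≡ 0  ⇒  +1.
(a,b)_3: α=7, u≡2; β=5, v≡1 (mod 3); (2|3)=-1, (1|3)=+1; sign (−1)^1·-1^5·+1^7 = +1.
|Ram(-561, 9282)| = 2, even; anisotropic at {7, 13}.

[7, 13]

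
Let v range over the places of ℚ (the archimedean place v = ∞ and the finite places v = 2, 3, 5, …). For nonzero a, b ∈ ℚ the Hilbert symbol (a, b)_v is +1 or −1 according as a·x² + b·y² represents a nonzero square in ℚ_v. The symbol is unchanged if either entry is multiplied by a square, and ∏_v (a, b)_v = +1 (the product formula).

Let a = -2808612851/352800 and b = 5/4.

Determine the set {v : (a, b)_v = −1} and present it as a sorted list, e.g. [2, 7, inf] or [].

Mod squares: a ≡ -22, b ≡ 5. Check v ∈ {∞, 2, 3, 5, 7, 11, 19, 29}.
v=∞: -22 < 0 and 5 > 0  ⇒  (a,b)_∞ = +1.
v=7: a=7^-2·(≡3), b=7^0·(≡3) mod 7; (3|7)=-1, (3|7)=-1; (−1)^{-2·0·3}·(-1)^0·(-1)^-2 = +1.
v=5: a=5^-2·(≡2), b=5^1·(≡4) mod 5; (2|5)=-1, (4|5)=+1; (−1)^{-2·1·2}·(-1)^1·(+1)^-2 = -1.
v=2: v_2(a)=-5, v_2(b)=-2; units ≡ 5, 5 (mod 8); ε·ε+αω+βω = 0·0+-5·1+-2·1 ≡ 1  ⇒  (a,b)_2 = -1.
v=3: a=3^-2·(≡2), b=3^0·(≡2) mod 3; (2|3)=-1, (2|3)=-1; (−1)^{-2·0·1}·(-1)^0·(-1)^-2 = +1.
v=29: a=29^4·(≡4), b=29^0·(≡23) mod 29; (4|29)=+1, (23|29)=+1; (−1)^{4·0·14}·(+1)^0·(+1)^4 = +1.
v=19: a=19^2·(≡6), b=19^0·(≡6) mod 19; (6|19)=+1, (6|19)=+1; (−1)^{2·0·9}·(+1)^0·(+1)^2 = +1.
v=11: a=11^1·(≡9), b=11^0·(≡4) mod 11; (9|11)=+1, (4|11)=+1; (−1)^{1·0·5}·(+1)^0·(+1)^1 = +1.
Ram(-22, 5) = {2, 5}; no ℚ_2-point on the conic.

[2, 5]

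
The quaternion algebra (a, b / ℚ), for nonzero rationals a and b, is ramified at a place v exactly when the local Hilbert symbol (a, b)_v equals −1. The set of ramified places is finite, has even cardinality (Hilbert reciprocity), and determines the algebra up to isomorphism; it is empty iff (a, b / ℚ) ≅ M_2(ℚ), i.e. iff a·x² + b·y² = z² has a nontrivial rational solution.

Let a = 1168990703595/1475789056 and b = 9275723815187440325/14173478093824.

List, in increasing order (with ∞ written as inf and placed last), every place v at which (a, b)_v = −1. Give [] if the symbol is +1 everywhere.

[5, 11, 13, 17]

(a, b) ≡ (1955, 2717) mod (ℚ^×)²; places V = {2, 3, 5, 7, 11, 13, 17, 19, 23, ∞}.
(a,b)_2: α=-8, β=-10; u≡3, v≡5 (mod 8); ε(u)ε(v)=1·0, αω(v)=-8·1, βω(u)=-10·1; sum ≡ 0  ⇒  +1.
(a,b)_17: α=1, u≡9; β=2, v≡3 (mod 17); (9|17)=+1, (3|17)=-1; sign (−1)^0·+1^2·-1^1 = -1.
(a,b)_19: α=2, u≡16; β=3, v≡3 (mod 19); (16|19)=+1, (3|19)=-1; sign (−1)^0·+1^3·-1^2 = +1.
(a,b)_3: α=4, u≡2; β=0, v≡2 (mod 3); (2|3)=-1, (2|3)=-1; sign (−1)^0·-1^0·-1^4 = +1.
(a,b)_7: α=-8, u≡2; β=-12, v≡4 (mod 7); (2|7)=+1, (4|7)=+1; sign (−1)^0·+1^-12·+1^-8 = +1.
(a,b)_∞: sgn(1955)=+, sgn(2717)=+, so +1.
(a,b)_13: α=2, u≡2; β=3, v≡10 (mod 13); (2|13)=-1, (10|13)=+1; sign (−1)^0·-1^3·+1^2 = -1.
(a,b)_23: α=1, u≡2; β=2, v≡9 (mod 23); (2|23)=+1, (9|23)=+1; sign (−1)^0·+1^2·+1^1 = +1.
(a,b)_5: α=1, u≡4; β=2, v≡2 (mod 5); (4|5)=+1, (2|5)=-1; sign (−1)^0·+1^2·-1^1 = -1.
(a,b)_11: α=2, u≡6; β=5, v≡5 (mod 11); (6|11)=-1, (5|11)=+1; sign (−1)^0·-1^5·+1^2 = -1.
Ram(1955, 2717) = {5, 11, 13, 17}; no ℚ_5-point on the conic.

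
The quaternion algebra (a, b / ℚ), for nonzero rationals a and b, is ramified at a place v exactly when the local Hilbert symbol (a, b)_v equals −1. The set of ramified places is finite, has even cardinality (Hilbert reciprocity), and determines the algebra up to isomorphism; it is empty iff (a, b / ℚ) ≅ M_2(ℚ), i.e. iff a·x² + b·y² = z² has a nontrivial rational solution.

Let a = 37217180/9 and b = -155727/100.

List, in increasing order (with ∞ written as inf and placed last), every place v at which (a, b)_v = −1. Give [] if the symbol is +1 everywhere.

(a, b) ≡ (455, -143) mod (ℚ^×)²; places V = {2, 3, 5, 7, 11, 13, ∞}.
(a,b)_2: α=2, β=-2; u≡7, v≡1 (mod 8); ε(u)ε(v)=1·0, αω(v)=2·0, βω(u)=-2·0; sum ≡ 0  ⇒  +1.
(a,b)_∞: sgn(455)=+, sgn(-143)=−, so +1.
(a,b)_7: α=1, u≡1; β=0, v≡1 (mod 7); (1|7)=+1, (1|7)=+1; sign (−1)^0·+1^0·+1^1 = +1.
(a,b)_11: α=2, u≡1; β=3, v≡4 (mod 11); (1|11)=+1, (4|11)=+1; sign (−1)^0·+1^3·+1^2 = +1.
(a,b)_5: α=1, u≡4; β=-2, v≡2 (mod 5); (4|5)=+1, (2|5)=-1; sign (−1)^0·+1^-2·-1^1 = -1.
(a,b)_13: α=3, u≡3; β=1, v≡8 (mod 13); (3|13)=+1, (8|13)=-1; sign (−1)^0·+1^1·-1^3 = -1.
(a,b)_3: α=-2, u≡2; β=2, v≡1 (mod 3); (2|3)=-1, (1|3)=+1; sign (−1)^0·-1^2·+1^-2 = +1.
(455, -143 / ℚ) ramifies at {5, 13}: a division algebra.

[5, 13]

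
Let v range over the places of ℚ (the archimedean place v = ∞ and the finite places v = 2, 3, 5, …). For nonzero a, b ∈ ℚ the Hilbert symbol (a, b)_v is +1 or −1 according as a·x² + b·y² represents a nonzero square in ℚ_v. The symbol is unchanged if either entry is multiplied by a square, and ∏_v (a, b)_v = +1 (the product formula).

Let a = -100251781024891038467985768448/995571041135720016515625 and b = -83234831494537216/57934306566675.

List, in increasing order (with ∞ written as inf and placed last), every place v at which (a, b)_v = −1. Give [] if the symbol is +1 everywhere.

[17, inf]

(a, b) ≡ (-10166, -8602) mod (ℚ^×)²; places V = {2, 3, 5, 7, 11, 13, 17, 19, 23, 29, 31, 41, 43, ∞}.
(a,b)_29: α=4, u≡24; β=2, v≡27 (mod 29); (24|29)=+1, (27|29)=-1; sign (−1)^0·+1^2·-1^4 = +1.
(a,b)_43: α=2, u≡16; β=2, v≡21 (mod 43); (16|43)=+1, (21|43)=+1; sign (−1)^0·+1^2·+1^2 = +1.
(a,b)_5: α=-6, u≡1; β=-2, v≡2 (mod 5); (1|5)=+1, (2|5)=-1; sign (−1)^0·+1^-2·-1^-6 = +1.
(a,b)_17: α=-3, u≡10; β=-1, v≡2 (mod 17); (10|17)=-1, (2|17)=+1; sign (−1)^0·-1^-1·+1^-3 = -1.
(a,b)_13: α=3, u≡8; β=2, v≡4 (mod 13); (8|13)=-1, (4|13)=+1; sign (−1)^0·-1^2·+1^3 = +1.
(a,b)_7: α=-2, u≡6; β=-2, v≡4 (mod 7); (6|7)=-1, (4|7)=+1; sign (−1)^0·-1^-2·+1^-2 = +1.
(a,b)_23: α=1, u≡12; β=1, v≡17 (mod 23); (12|23)=+1, (17|23)=-1; sign (−1)^1·+1^1·-1^1 = +1.
(a,b)_11: α=-2, u≡3; β=-1, v≡8 (mod 11); (3|11)=+1, (8|11)=-1; sign (−1)^0·+1^-1·-1^-2 = +1.
(a,b)_∞: sgn(-10166)=−, sgn(-8602)=−, so -1.
(a,b)_31: α=-4, u≡8; β=-2, v≡5 (mod 31); (8|31)=+1, (5|31)=+1; sign (−1)^0·+1^-2·+1^-4 = +1.
(a,b)_3: α=-8, u≡1; β=-6, v≡2 (mod 3); (1|3)=+1, (2|3)=-1; sign (−1)^0·+1^-6·-1^-8 = +1.
(a,b)_41: α=4, u≡33; β=2, v≡1 (mod 41); (33|41)=+1, (1|41)=+1; sign (−1)^0·+1^2·+1^4 = +1.
(a,b)_2: α=29, β=13; u≡5, v≡3 (mod 8); ε(u)ε(v)=0·1, αω(v)=29·1, βω(u)=13·1; sum ≡ 0  ⇒  +1.
(a,b)_19: α=-2, u≡14; β=-2, v≡7 (mod 19); (14|19)=-1, (7|19)=+1; sign (−1)^0·-1^-2·+1^-2 = +1.
(-10166, -8602 / ℚ) ramifies at {17, ∞}: a division algebra.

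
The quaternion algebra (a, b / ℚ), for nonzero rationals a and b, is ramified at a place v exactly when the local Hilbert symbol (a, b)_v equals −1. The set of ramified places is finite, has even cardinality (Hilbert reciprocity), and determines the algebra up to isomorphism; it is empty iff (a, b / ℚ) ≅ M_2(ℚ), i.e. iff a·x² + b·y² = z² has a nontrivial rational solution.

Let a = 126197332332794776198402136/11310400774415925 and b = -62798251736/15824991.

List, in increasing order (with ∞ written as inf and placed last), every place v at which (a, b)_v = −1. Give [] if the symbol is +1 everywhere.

[3, 17]

(a, b) ≡ (4862, -14586) mod (ℚ^×)²; places V = {2, 3, 5, 7, 11, 13, 17, 19, 31, 37, ∞}.
(a,b)_19: α=4, u≡17; β=2, v≡1 (mod 19); (17|19)=+1, (1|19)=+1; sign (−1)^0·+1^2·+1^4 = +1.
(a,b)_5: α=-2, u≡3; β=0, v≡4 (mod 5); (3|5)=-1, (4|5)=+1; sign (−1)^0·-1^0·+1^-2 = +1.
(a,b)_17: α=3, u≡6; β=1, v≡4 (mod 17); (6|17)=-1, (4|17)=+1; sign (−1)^0·-1^1·+1^3 = -1.
(a,b)_37: α=2, u≡19; β=0, v≡35 (mod 37); (19|37)=-1, (35|37)=-1; sign (−1)^0·-1^0·-1^2 = +1.
(a,b)_31: α=4, u≡15; β=2, v≡6 (mod 31); (15|31)=-1, (6|31)=-1; sign (−1)^0·-1^2·-1^4 = +1.
(a,b)_2: α=3, β=3; u≡7, v≡3 (mod 8); ε(u)ε(v)=1·1, αω(v)=3·1, βω(u)=3·0; sum ≡ 0  ⇒  +1.
(a,b)_∞: sgn(4862)=+, sgn(-14586)=−, so +1.
(a,b)_13: α=-3, u≡1; β=-3, v≡1 (mod 13); (1|13)=+1, (1|13)=+1; sign (−1)^0·+1^-3·+1^-3 = +1.
(a,b)_3: α=-6, u≡2; β=-1, v≡1 (mod 3); (2|3)=-1, (1|3)=+1; sign (−1)^0·-1^-1·+1^-6 = -1.
(a,b)_7: α=-10, u≡4; β=-4, v≡1 (mod 7); (4|7)=+1, (1|7)=+1; sign (−1)^0·+1^-4·+1^-10 = +1.
(a,b)_11: α=7, u≡2; β=3, v≡9 (mod 11); (2|11)=-1, (9|11)=+1; sign (−1)^1·-1^3·+1^7 = +1.
|Ram(4862, -14586)| = 2, even; anisotropic at {3, 17}.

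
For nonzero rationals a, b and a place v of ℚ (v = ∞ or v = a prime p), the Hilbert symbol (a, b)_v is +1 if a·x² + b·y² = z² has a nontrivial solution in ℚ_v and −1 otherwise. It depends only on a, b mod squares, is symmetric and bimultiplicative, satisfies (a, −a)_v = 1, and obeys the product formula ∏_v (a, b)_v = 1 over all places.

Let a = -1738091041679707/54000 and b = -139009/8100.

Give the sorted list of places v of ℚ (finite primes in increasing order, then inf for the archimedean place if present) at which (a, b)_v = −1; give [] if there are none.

Mod squares: a ≡ -1349205, b ≡ -481. Check v ∈ {∞, 2, 3, 5, 11, 13, 17, 37}.
v=3: a=3^-3·(≡1), b=3^-4·(≡2) mod 3; (1|3)=+1, (2|3)=-1; (−1)^{-3·-4·1}·(+1)^-4·(-1)^-3 = -1.
v=37: a=37^3·(≡2), b=37^1·(≡19) mod 37; (2|37)=-1, (19|37)=-1; (−1)^{3·1·18}·(-1)^1·(-1)^3 = +1.
v=17: a=17^5·(≡13), b=17^2·(≡10) mod 17; (13|17)=+1, (10|17)=-1; (−1)^{5·2·8}·(+1)^2·(-1)^5 = -1.
v=∞: -1349205 < 0 and -481 < 0  ⇒  (a,b)_∞ = -1.
v=2: v_2(a)=-4, v_2(b)=-2; units ≡ 3, 7 (mod 8); ε·ε+αω+βω = 1·1+-4·0+-2·1 ≡ 1  ⇒  (a,b)_2 = -1.
v=11: a=11^1·(≡6), b=11^0·(≡5) mod 11; (6|11)=-1, (5|11)=+1; (−1)^{1·0·5}·(-1)^0·(+1)^1 = +1.
v=13: a=13^3·(≡2), b=13^1·(≡6) mod 13; (2|13)=-1, (6|13)=-1; (−1)^{3·1·6}·(-1)^1·(-1)^3 = +1.
v=5: a=5^-3·(≡4), b=5^-2·(≡4) mod 5; (4|5)=+1, (4|5)=+1; (−1)^{-3·-2·2}·(+1)^-2·(+1)^-3 = +1.
|Ram(-1349205, -481)| = 4, even; anisotropic at {2, 3, 17, ∞}.

[2, 3, 17, inf]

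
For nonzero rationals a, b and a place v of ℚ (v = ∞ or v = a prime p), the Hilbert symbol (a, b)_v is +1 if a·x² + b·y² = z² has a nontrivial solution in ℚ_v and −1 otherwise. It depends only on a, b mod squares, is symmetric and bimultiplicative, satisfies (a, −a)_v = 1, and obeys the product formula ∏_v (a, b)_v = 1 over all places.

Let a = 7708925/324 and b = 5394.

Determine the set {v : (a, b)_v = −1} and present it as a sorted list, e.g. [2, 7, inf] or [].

(a, b) ≡ (6293, 5394) mod (ℚ^×)²; places V = {2, 3, 5, 7, 29, 31, ∞}.
(a,b)_∞: sgn(6293)=+, sgn(5394)=+, so +1.
(a,b)_3: α=-4, u≡2; β=1, v≡1 (mod 3); (2|3)=-1, (1|3)=+1; sign (−1)^0·-1^1·+1^-4 = -1.
(a,b)_2: α=-2, β=1; u≡5, v≡1 (mod 8); ε(u)ε(v)=0·0, αω(v)=-2·0, βω(u)=1·1; sum ≡ 1  ⇒  -1.
(a,b)_7: α=3, u≡6; β=0, v≡4 (mod 7); (6|7)=-1, (4|7)=+1; sign (−1)^0·-1^0·+1^3 = +1.
(a,b)_31: α=1, u≡15; β=1, v≡19 (mod 31); (15|31)=-1, (19|31)=+1; sign (−1)^1·-1^1·+1^1 = +1.
(a,b)_29: α=1, u≡8; β=1, v≡12 (mod 29); (8|29)=-1, (12|29)=-1; sign (−1)^0·-1^1·-1^1 = +1.
(a,b)_5: α=2, u≡3; β=0, v≡4 (mod 5); (3|5)=-1, (4|5)=+1; sign (−1)^0·-1^0·+1^2 = +1.
(6293, 5394 / ℚ) ramifies at {2, 3}: a division algebra.

[2, 3]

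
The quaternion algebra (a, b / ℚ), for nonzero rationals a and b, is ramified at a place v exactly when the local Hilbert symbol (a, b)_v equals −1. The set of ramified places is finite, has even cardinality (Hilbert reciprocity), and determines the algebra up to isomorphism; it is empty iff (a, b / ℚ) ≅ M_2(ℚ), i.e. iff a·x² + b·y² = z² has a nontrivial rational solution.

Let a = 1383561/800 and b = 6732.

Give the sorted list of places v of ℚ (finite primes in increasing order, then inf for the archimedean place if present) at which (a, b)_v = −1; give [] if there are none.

[2, 11]

Mod squares: a ≡ 34162, b ≡ 187. Check v ∈ {∞, 2, 3, 5, 11, 17, 19, 29, 31}.
v=31: a=31^1·(≡17), b=31^0·(≡5) mod 31; (17|31)=-1, (5|31)=+1; (−1)^{1·0·15}·(-1)^0·(+1)^1 = +1.
v=2: v_2(a)=-5, v_2(b)=2; units ≡ 1, 3 (mod 8); ε·ε+αω+βω = 0·1+-5·1+2·0 ≡ 1  ⇒  (a,b)_2 = -1.
v=19: a=19^1·(≡15), b=19^0·(≡6) mod 19; (15|19)=-1, (6|19)=+1; (−1)^{1·0·9}·(-1)^0·(+1)^1 = +1.
v=29: a=29^1·(≡19), b=29^0·(≡4) mod 29; (19|29)=-1, (4|29)=+1; (−1)^{1·0·14}·(-1)^0·(+1)^1 = +1.
v=3: a=3^4·(≡1), b=3^2·(≡1) mod 3; (1|3)=+1, (1|3)=+1; (−1)^{4·2·1}·(+1)^2·(+1)^4 = +1.
v=5: a=5^-2·(≡3), b=5^0·(≡2) mod 5; (3|5)=-1, (2|5)=-1; (−1)^{-2·0·2}·(-1)^0·(-1)^-2 = +1.
v=11: a=11^0·(≡10), b=11^1·(≡7) mod 11; (10|11)=-1, (7|11)=-1; (−1)^{0·1·5}·(-1)^1·(-1)^0 = -1.
v=17: a=17^0·(≡16), b=17^1·(≡5) mod 17; (16|17)=+1, (5|17)=-1; (−1)^{0·1·8}·(+1)^1·(-1)^0 = +1.
v=∞: 34162 > 0 and 187 > 0  ⇒  (a,b)_∞ = +1.
(34162, 187 / ℚ) ramifies at {2, 11}: a division algebra.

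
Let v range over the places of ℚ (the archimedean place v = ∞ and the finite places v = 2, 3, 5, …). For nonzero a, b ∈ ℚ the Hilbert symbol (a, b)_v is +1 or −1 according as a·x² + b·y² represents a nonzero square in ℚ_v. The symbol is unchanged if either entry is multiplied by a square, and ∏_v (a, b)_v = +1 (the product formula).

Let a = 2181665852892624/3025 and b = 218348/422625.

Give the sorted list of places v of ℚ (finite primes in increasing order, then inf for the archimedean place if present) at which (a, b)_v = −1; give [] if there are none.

[19, 23]

Mod squares: a ≡ 21, b ≡ 111435. Check v ∈ {∞, 2, 3, 5, 7, 11, 13, 17, 19, 23}.
v=11: a=11^-2·(≡7), b=11^0·(≡4) mod 11; (7|11)=-1, (4|11)=+1; (−1)^{-2·0·5}·(-1)^0·(+1)^-2 = +1.
v=3: a=3^1·(≡1), b=3^-1·(≡2) mod 3; (1|3)=+1, (2|3)=-1; (−1)^{1·-1·1}·(+1)^-1·(-1)^1 = +1.
v=13: a=13^0·(≡8), b=13^2·(≡12) mod 13; (8|13)=-1, (12|13)=+1; (−1)^{0·2·6}·(-1)^2·(+1)^0 = +1.
v=∞: 21 > 0 and 111435 > 0  ⇒  (a,b)_∞ = +1.
v=5: a=5^-2·(≡4), b=5^-3·(≡3) mod 5; (4|5)=+1, (3|5)=-1; (−1)^{-2·-3·2}·(+1)^-3·(-1)^-2 = +1.
v=7: a=7^7·(≡3), b=7^-2·(≡4) mod 7; (3|7)=-1, (4|7)=+1; (−1)^{7·-2·3}·(-1)^-2·(+1)^7 = +1.
v=23: a=23^2·(≡20), b=23^-1·(≡7) mod 23; (20|23)=-1, (7|23)=-1; (−1)^{2·-1·11}·(-1)^-1·(-1)^2 = -1.
v=17: a=17^2·(≡16), b=17^1·(≡12) mod 17; (16|17)=+1, (12|17)=-1; (−1)^{2·1·8}·(+1)^1·(-1)^2 = +1.
v=19: a=19^2·(≡18), b=19^1·(≡2) mod 19; (18|19)=-1, (2|19)=-1; (−1)^{2·1·9}·(-1)^1·(-1)^2 = -1.
v=2: v_2(a)=4, v_2(b)=2; units ≡ 5, 3 (mod 8); ε·ε+αω+βω = 0·1+4·1+2·1 ≡ 0  ⇒  (a,b)_2 = +1.
(21, 111435 / ℚ) ramifies at {19, 23}: a division algebra.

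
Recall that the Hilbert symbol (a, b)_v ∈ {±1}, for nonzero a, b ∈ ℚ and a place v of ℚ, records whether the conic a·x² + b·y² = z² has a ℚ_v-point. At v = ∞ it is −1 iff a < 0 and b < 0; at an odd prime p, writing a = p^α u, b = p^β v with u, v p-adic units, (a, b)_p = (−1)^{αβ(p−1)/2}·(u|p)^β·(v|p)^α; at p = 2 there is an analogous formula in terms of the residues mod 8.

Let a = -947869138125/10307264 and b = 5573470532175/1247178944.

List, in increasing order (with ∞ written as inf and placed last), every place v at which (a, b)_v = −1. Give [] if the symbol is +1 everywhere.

[3, 7, 17, 19]

Mod squares: a ≡ -24871, b ≡ 74613. Check v ∈ {∞, 2, 3, 5, 7, 11, 13, 17, 19}.
v=13: a=13^2·(≡5), b=13^2·(≡5) mod 13; (5|13)=-1, (5|13)=-1; (−1)^{2·2·6}·(-1)^2·(-1)^2 = +1.
v=11: a=11^-5·(≡4), b=11^-7·(≡2) mod 11; (4|11)=+1, (2|11)=-1; (−1)^{-5·-7·5}·(+1)^-7·(-1)^-5 = +1.
v=17: a=17^1·(≡1), b=17^1·(≡11) mod 17; (1|17)=+1, (11|17)=-1; (−1)^{1·1·8}·(+1)^1·(-1)^1 = -1.
v=2: v_2(a)=-6, v_2(b)=-6; units ≡ 1, 5 (mod 8); ε·ε+αω+βω = 0·0+-6·1+-6·0 ≡ 0  ⇒  (a,b)_2 = +1.
v=7: a=7^3·(≡3), b=7^5·(≡5) mod 7; (3|7)=-1, (5|7)=-1; (−1)^{3·5·3}·(-1)^5·(-1)^3 = -1.
v=5: a=5^4·(≡1), b=5^2·(≡3) mod 5; (1|5)=+1, (3|5)=-1; (−1)^{4·2·2}·(+1)^2·(-1)^4 = +1.
v=19: a=19^1·(≡14), b=19^1·(≡8) mod 19; (14|19)=-1, (8|19)=-1; (−1)^{1·1·9}·(-1)^1·(-1)^1 = -1.
v=∞: -24871 < 0 and 74613 > 0  ⇒  (a,b)_∞ = +1.
v=3: a=3^4·(≡2), b=3^5·(≡1) mod 3; (2|3)=-1, (1|3)=+1; (−1)^{4·5·1}·(-1)^5·(+1)^4 = -1.
|Ram(-24871, 74613)| = 4, even; anisotropic at {3, 7, 17, 19}.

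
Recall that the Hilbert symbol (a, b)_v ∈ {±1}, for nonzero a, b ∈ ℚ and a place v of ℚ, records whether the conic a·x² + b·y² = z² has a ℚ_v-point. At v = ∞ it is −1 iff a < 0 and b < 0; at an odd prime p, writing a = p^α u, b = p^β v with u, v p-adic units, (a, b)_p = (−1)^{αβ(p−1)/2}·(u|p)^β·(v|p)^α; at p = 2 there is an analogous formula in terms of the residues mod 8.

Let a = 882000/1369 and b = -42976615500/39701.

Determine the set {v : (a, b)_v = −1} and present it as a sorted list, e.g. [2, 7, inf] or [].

[3, 7, 13, 23]

Mod squares: a ≡ 5, b ≡ -910455. Check v ∈ {∞, 2, 3, 5, 7, 13, 23, 29, 37}.
v=∞: 5 > 0 and -910455 < 0  ⇒  (a,b)_∞ = +1.
v=29: a=29^0·(≡28), b=29^-1·(≡26) mod 29; (28|29)=+1, (26|29)=-1; (−1)^{0·-1·14}·(+1)^-1·(-1)^0 = +1.
v=13: a=13^0·(≡7), b=13^3·(≡10) mod 13; (7|13)=-1, (10|13)=+1; (−1)^{0·3·6}·(-1)^3·(+1)^0 = -1.
v=7: a=7^2·(≡6), b=7^1·(≡4) mod 7; (6|7)=-1, (4|7)=+1; (−1)^{2·1·3}·(-1)^1·(+1)^2 = -1.
v=37: a=37^-2·(≡31), b=37^-2·(≡3) mod 37; (31|37)=-1, (3|37)=+1; (−1)^{-2·-2·18}·(-1)^-2·(+1)^-2 = +1.
v=23: a=23^0·(≡15), b=23^1·(≡22) mod 23; (15|23)=-1, (22|23)=-1; (−1)^{0·1·11}·(-1)^1·(-1)^0 = -1.
v=5: a=5^3·(≡4), b=5^3·(≡1) mod 5; (4|5)=+1, (1|5)=+1; (−1)^{3·3·2}·(+1)^3·(+1)^3 = +1.
v=3: a=3^2·(≡2), b=3^5·(≡1) mod 3; (2|3)=-1, (1|3)=+1; (−1)^{2·5·1}·(-1)^5·(+1)^2 = -1.
v=2: v_2(a)=4, v_2(b)=2; units ≡ 5, 1 (mod 8); ε·ε+αω+βω = 0·0+4·0+2·1 ≡ 0  ⇒  (a,b)_2 = +1.
(5, -910455 / ℚ) ramifies at {3, 7, 13, 23}: a division algebra.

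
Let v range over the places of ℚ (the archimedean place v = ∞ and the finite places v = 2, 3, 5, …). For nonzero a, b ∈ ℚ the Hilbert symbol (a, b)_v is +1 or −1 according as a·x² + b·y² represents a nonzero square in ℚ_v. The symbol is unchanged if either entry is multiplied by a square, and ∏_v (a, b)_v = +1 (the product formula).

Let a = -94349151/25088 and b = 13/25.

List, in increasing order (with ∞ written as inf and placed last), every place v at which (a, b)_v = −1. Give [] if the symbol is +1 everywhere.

(a, b) ≡ (-124062, 13) mod (ℚ^×)²; places V = {2, 3, 5, 7, 13, 23, 29, 31, ∞}.
(a,b)_13: α=2, u≡10; β=1, v≡12 (mod 13); (10|13)=+1, (12|13)=+1; sign (−1)^0·+1^1·+1^2 = +1.
(a,b)_2: α=-9, β=0; u≡1, v≡5 (mod 8); ε(u)ε(v)=0·0, αω(v)=-9·1, βω(u)=0·0; sum ≡ 1  ⇒  -1.
(a,b)_31: α=1, u≡10; β=0, v≡3 (mod 31); (10|31)=+1, (3|31)=-1; sign (−1)^0·+1^0·-1^1 = -1.
(a,b)_7: α=-2, u≡6; β=0, v≡5 (mod 7); (6|7)=-1, (5|7)=-1; sign (−1)^0·-1^0·-1^-2 = +1.
(a,b)_23: α=1, u≡22; β=0, v≡18 (mod 23); (22|23)=-1, (18|23)=+1; sign (−1)^0·-1^0·+1^1 = +1.
(a,b)_5: α=0, u≡3; β=-2, v≡3 (mod 5); (3|5)=-1, (3|5)=-1; sign (−1)^0·-1^-2·-1^0 = +1.
(a,b)_∞: sgn(-124062)=−, sgn(13)=+, so +1.
(a,b)_3: α=3, u≡1; β=0, v≡1 (mod 3); (1|3)=+1, (1|3)=+1; sign (−1)^0·+1^0·+1^3 = +1.
(a,b)_29: α=1, u≡11; β=0, v≡4 (mod 29); (11|29)=-1, (4|29)=+1; sign (−1)^0·-1^0·+1^1 = +1.
Ram(-124062, 13) = {2, 31}; no ℚ_2-point on the conic.

[2, 31]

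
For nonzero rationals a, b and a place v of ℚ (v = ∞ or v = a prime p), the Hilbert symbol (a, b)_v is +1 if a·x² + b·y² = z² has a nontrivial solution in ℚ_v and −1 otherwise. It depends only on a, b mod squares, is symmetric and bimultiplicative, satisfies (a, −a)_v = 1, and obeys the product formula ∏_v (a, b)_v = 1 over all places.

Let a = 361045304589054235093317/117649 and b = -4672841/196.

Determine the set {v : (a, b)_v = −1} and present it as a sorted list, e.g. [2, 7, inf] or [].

Mod squares: a ≡ 35853, b ≡ -16169. Check v ∈ {∞, 2, 3, 7, 11, 17, 19, 23, 37}.
v=37: a=37^3·(≡36), b=37^1·(≡9) mod 37; (36|37)=+1, (9|37)=+1; (−1)^{3·1·18}·(+1)^1·(+1)^3 = +1.
v=2: v_2(a)=0, v_2(b)=-2; units ≡ 5, 7 (mod 8); ε·ε+αω+βω = 0·1+0·0+-2·1 ≡ 0  ⇒  (a,b)_2 = +1.
v=11: a=11^2·(≡5), b=11^0·(≡4) mod 11; (5|11)=+1, (4|11)=+1; (−1)^{2·0·5}·(+1)^0·(+1)^2 = +1.
v=3: a=3^3·(≡2), b=3^0·(≡1) mod 3; (2|3)=-1, (1|3)=+1; (−1)^{3·0·1}·(-1)^0·(+1)^3 = +1.
v=7: a=7^-6·(≡3), b=7^-2·(≡4) mod 7; (3|7)=-1, (4|7)=+1; (−1)^{-6·-2·3}·(-1)^-2·(+1)^-6 = +1.
v=19: a=19^1·(≡7), b=19^1·(≡9) mod 19; (7|19)=+1, (9|19)=+1; (−1)^{1·1·9}·(+1)^1·(+1)^1 = -1.
v=∞: 35853 > 0 and -16169 < 0  ⇒  (a,b)_∞ = +1.
v=23: a=23^4·(≡21), b=23^1·(≡7) mod 23; (21|23)=-1, (7|23)=-1; (−1)^{4·1·11}·(-1)^1·(-1)^4 = -1.
v=17: a=17^7·(≡4), b=17^2·(≡13) mod 17; (4|17)=+1, (13|17)=+1; (−1)^{7·2·8}·(+1)^2·(+1)^7 = +1.
Ram(35853, -16169) = {19, 23}; no ℚ_19-point on the conic.

[19, 23]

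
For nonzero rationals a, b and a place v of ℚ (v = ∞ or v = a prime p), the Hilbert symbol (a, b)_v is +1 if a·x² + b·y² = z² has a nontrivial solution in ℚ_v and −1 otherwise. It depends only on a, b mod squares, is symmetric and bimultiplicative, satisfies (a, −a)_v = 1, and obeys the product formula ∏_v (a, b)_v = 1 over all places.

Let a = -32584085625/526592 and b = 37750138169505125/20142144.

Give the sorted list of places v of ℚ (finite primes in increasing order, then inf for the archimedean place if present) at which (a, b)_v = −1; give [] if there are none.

(a, b) ≡ (-4641, 5) mod (ℚ^×)²; places V = {2, 3, 5, 7, 11, 13, 17, 19, 23, ∞}.
(a,b)_13: α=1, u≡8; β=2, v≡6 (mod 13); (8|13)=-1, (6|13)=-1; sign (−1)^0·-1^2·-1^1 = -1.
(a,b)_∞: sgn(-4641)=−, sgn(5)=+, so +1.
(a,b)_19: α=2, u≡13; β=4, v≡4 (mod 19); (13|19)=-1, (4|19)=+1; sign (−1)^0·-1^4·+1^2 = +1.
(a,b)_11: α=-2, u≡9; β=-2, v≡1 (mod 11); (9|11)=+1, (1|11)=+1; sign (−1)^0·+1^-2·+1^-2 = +1.
(a,b)_5: α=4, u≡4; β=3, v≡4 (mod 5); (4|5)=+1, (4|5)=+1; sign (−1)^0·+1^3·+1^4 = +1.
(a,b)_3: α=1, u≡1; β=-2, v≡2 (mod 3); (1|3)=+1, (2|3)=-1; sign (−1)^0·+1^-2·-1^1 = -1.
(a,b)_23: α=2, u≡11; β=4, v≡11 (mod 23); (11|23)=-1, (11|23)=-1; sign (−1)^0·-1^4·-1^2 = +1.
(a,b)_17: α=-1, u≡16; β=-2, v≡12 (mod 17); (16|17)=+1, (12|17)=-1; sign (−1)^0·+1^-2·-1^-1 = -1.
(a,b)_2: α=-8, β=-6; u≡7, v≡5 (mod 8); ε(u)ε(v)=1·0, αω(v)=-8·1, βω(u)=-6·0; sum ≡ 0  ⇒  +1.
(a,b)_7: α=1, u≡4; β=2, v≡3 (mod 7); (4|7)=+1, (3|7)=-1; sign (−1)^0·+1^2·-1^1 = -1.
|Ram(-4641, 5)| = 4, even; anisotropic at {3, 7, 13, 17}.

[3, 7, 13, 17]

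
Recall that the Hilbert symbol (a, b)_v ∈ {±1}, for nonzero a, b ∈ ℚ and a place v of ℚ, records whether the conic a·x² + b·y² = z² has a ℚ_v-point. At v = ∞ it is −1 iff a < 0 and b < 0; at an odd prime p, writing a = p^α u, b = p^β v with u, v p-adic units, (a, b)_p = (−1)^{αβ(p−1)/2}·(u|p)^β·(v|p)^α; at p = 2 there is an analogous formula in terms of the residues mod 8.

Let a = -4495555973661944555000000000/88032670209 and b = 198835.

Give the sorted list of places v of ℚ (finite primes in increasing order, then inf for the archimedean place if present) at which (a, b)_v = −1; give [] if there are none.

[2, 5, 17, 19]

Mod squares: a ≡ -1352078, b ≡ 198835. Check v ∈ {∞, 2, 3, 5, 7, 11, 13, 17, 19, 23, 29, 37}.
v=∞: -1352078 < 0 and 198835 > 0  ⇒  (a,b)_∞ = +1.
v=5: a=5^10·(≡2), b=5^1·(≡2) mod 5; (2|5)=-1, (2|5)=-1; (−1)^{10·1·2}·(-1)^1·(-1)^10 = -1.
v=13: a=13^3·(≡5), b=13^1·(≡7) mod 13; (5|13)=-1, (7|13)=-1; (−1)^{3·1·6}·(-1)^1·(-1)^3 = +1.
v=3: a=3^-12·(≡1), b=3^0·(≡1) mod 3; (1|3)=+1, (1|3)=+1; (−1)^{-12·0·1}·(+1)^0·(+1)^-12 = +1.
v=2: v_2(a)=9, v_2(b)=0; units ≡ 1, 3 (mod 8); ε·ε+αω+βω = 0·1+9·1+0·0 ≡ 1  ⇒  (a,b)_2 = -1.
v=29: a=29^2·(≡21), b=29^0·(≡11) mod 29; (21|29)=-1, (11|29)=-1; (−1)^{2·0·14}·(-1)^0·(-1)^2 = +1.
v=37: a=37^-2·(≡14), b=37^0·(≡34) mod 37; (14|37)=-1, (34|37)=+1; (−1)^{-2·0·18}·(-1)^0·(+1)^-2 = +1.
v=19: a=19^3·(≡18), b=19^1·(≡15) mod 19; (18|19)=-1, (15|19)=-1; (−1)^{3·1·9}·(-1)^1·(-1)^3 = -1.
v=7: a=7^3·(≡1), b=7^1·(≡6) mod 7; (1|7)=+1, (6|7)=-1; (−1)^{3·1·3}·(+1)^1·(-1)^3 = +1.
v=11: a=11^-2·(≡1), b=11^0·(≡10) mod 11; (1|11)=+1, (10|11)=-1; (−1)^{-2·0·5}·(+1)^0·(-1)^-2 = +1.
v=23: a=23^3·(≡6), b=23^1·(≡20) mod 23; (6|23)=+1, (20|23)=-1; (−1)^{3·1·11}·(+1)^1·(-1)^3 = +1.
v=17: a=17^1·(≡8), b=17^0·(≡3) mod 17; (8|17)=+1, (3|17)=-1; (−1)^{1·0·8}·(+1)^0·(-1)^1 = -1.
|Ram(-1352078, 198835)| = 4, even; anisotropic at {2, 5, 17, 19}.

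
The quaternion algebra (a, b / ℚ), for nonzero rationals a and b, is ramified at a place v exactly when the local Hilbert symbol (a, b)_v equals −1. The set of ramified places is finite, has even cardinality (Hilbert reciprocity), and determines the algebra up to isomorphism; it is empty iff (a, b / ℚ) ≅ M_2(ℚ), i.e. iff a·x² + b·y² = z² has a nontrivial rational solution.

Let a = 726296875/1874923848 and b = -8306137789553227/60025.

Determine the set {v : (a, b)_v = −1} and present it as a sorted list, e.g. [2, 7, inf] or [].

[2, 43]

Mod squares: a ≡ 92966, b ≡ -43. Check v ∈ {∞, 2, 3, 5, 7, 13, 23, 43, 47}.
v=∞: 92966 > 0 and -43 < 0  ⇒  (a,b)_∞ = +1.
v=13: a=13^0·(≡1), b=13^2·(≡9) mod 13; (1|13)=+1, (9|13)=+1; (−1)^{0·2·6}·(+1)^2·(+1)^0 = +1.
v=2: v_2(a)=-3, v_2(b)=0; units ≡ 3, 5 (mod 8); ε·ε+αω+βω = 1·0+-3·1+0·1 ≡ 1  ⇒  (a,b)_2 = -1.
v=7: a=7^-2·(≡5), b=7^-4·(≡5) mod 7; (5|7)=-1, (5|7)=-1; (−1)^{-2·-4·3}·(-1)^-4·(-1)^-2 = +1.
v=23: a=23^1·(≡17), b=23^4·(≡12) mod 23; (17|23)=-1, (12|23)=+1; (−1)^{1·4·11}·(-1)^4·(+1)^1 = +1.
v=47: a=47^1·(≡9), b=47^2·(≡3) mod 47; (9|47)=+1, (3|47)=+1; (−1)^{1·2·23}·(+1)^2·(+1)^1 = +1.
v=3: a=3^-14·(≡2), b=3^0·(≡2) mod 3; (2|3)=-1, (2|3)=-1; (−1)^{-14·0·1}·(-1)^0·(-1)^-14 = +1.
v=43: a=43^1·(≡12), b=43^3·(≡5) mod 43; (12|43)=-1, (5|43)=-1; (−1)^{1·3·21}·(-1)^3·(-1)^1 = -1.
v=5: a=5^6·(≡1), b=5^-2·(≡3) mod 5; (1|5)=+1, (3|5)=-1; (−1)^{6·-2·2}·(+1)^-2·(-1)^6 = +1.
|Ram(92966, -43)| = 2, even; anisotropic at {2, 43}.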